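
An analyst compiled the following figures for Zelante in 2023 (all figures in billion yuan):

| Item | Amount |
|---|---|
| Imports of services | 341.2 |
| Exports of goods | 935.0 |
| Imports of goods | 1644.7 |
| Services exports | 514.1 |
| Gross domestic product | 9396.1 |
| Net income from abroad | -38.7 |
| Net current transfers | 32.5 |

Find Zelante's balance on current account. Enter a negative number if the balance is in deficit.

Goods balance = 935.0 - 1644.7 = -709.7
Services balance = 514.1 - 341.2 = 172.9
Trade balance (goods + services) = -709.7 + 172.9 = -536.8
Net primary income = -38.7
Net secondary income = 32.5
Current account = -536.8 + (-38.7) + 32.5 = -543.0

-543.0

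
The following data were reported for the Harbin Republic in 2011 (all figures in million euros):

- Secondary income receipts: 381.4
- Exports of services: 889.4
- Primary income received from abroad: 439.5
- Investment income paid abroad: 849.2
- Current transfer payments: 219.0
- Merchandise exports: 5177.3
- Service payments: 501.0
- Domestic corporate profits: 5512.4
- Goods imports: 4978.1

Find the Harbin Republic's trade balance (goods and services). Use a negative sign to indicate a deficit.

587.6

Goods balance = 5177.3 - 4978.1 = 199.2
Services balance = 889.4 - 501.0 = 388.4
Trade balance (goods + services) = 199.2 + 388.4 = 587.6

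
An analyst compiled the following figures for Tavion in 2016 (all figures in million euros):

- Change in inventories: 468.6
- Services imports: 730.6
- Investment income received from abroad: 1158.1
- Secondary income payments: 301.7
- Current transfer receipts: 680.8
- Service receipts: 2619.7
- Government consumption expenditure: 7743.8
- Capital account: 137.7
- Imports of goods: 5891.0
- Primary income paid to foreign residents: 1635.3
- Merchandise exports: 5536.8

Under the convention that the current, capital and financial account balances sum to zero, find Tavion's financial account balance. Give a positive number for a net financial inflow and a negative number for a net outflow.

Goods balance = 5536.8 - 5891.0 = -354.2
Services balance = 2619.7 - 730.6 = 1889.1
Trade balance (goods + services) = -354.2 + 1889.1 = 1534.9
Net primary income = 1158.1 - 1635.3 = -477.2
Net secondary income = 680.8 - 301.7 = 379.1
Current account = 1534.9 + (-477.2) + 379.1 = 1436.8
Financial account = -(1436.8 + 137.7) = -1574.5

-1574.5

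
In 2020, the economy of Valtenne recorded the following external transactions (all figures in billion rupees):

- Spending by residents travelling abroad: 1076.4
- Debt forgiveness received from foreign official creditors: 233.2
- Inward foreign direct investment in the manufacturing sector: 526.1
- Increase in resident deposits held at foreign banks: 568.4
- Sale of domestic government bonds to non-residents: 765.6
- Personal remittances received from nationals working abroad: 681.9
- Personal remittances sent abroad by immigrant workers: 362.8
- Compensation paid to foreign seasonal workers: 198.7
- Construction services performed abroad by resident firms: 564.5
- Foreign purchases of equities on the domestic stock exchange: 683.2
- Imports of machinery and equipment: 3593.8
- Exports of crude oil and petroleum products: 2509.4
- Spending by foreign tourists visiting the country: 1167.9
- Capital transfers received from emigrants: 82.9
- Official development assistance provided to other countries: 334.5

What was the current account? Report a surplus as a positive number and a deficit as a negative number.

-642.5

Goods: -3593.8 + 2509.4 = -1084.4
Services: 1167.9 + 564.5 - 1076.4 = 656.0
Primary income: -198.7
Secondary income: 681.9 - 334.5 - 362.8 = -15.4
Current account = (-1084.4) + 656.0 + (-198.7) + (-15.4) = -642.5
(Excluded from the current account — capital account: debt forgiveness received from foreign official creditors 233.2, capital transfers received from emigrants 82.9; financial account: inward foreign direct investment in the manufacturing sector 526.1, increase in resident deposits held at foreign banks 568.4, sale of domestic government bonds to non-residents 765.6, foreign purchases of equities on the domestic stock exchange 683.2.)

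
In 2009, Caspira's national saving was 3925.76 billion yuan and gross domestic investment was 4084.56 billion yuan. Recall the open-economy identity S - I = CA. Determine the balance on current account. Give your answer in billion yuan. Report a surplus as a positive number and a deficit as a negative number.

-158.80

CA = S - I = 3925.76 - 4084.56 = -158.80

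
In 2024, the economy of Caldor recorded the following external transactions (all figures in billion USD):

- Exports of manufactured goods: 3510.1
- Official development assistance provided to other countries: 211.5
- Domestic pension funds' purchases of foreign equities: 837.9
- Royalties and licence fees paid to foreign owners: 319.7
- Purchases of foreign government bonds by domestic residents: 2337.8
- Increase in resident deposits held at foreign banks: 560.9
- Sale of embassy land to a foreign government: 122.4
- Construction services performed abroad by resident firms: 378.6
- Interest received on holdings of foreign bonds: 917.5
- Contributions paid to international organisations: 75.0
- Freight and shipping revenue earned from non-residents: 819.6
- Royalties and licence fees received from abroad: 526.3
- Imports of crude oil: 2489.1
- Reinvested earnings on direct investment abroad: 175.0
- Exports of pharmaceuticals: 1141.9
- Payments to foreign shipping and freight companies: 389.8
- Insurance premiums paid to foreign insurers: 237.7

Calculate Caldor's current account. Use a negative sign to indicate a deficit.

Goods: 1141.9 + 3510.1 - 2489.1 = 2162.9
Services: 378.6 - 237.7 - 319.7 - 389.8 + 526.3 + 819.6 = 777.3
Primary income: 175.0 + 917.5 = 1092.5
Secondary income: -75.0 - 211.5 = -286.5
Current account = 2162.9 + 777.3 + 1092.5 + (-286.5) = 3746.2
(Excluded from the current account — financial account: domestic pension funds' purchases of foreign equities 837.9, purchases of foreign government bonds by domestic residents 2337.8, increase in resident deposits held at foreign banks 560.9; capital account: sale of embassy land to a foreign government 122.4.)

3746.2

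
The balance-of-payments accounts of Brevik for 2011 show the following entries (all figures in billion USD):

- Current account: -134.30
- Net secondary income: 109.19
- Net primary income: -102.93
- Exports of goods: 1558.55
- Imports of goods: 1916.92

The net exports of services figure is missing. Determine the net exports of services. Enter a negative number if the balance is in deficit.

217.81

Current account = goods balance + services balance + net primary income + net secondary income
Sum of the known components = -352.11
Net exports of services = CA - (known components) = -134.30 - (-352.11) = 217.81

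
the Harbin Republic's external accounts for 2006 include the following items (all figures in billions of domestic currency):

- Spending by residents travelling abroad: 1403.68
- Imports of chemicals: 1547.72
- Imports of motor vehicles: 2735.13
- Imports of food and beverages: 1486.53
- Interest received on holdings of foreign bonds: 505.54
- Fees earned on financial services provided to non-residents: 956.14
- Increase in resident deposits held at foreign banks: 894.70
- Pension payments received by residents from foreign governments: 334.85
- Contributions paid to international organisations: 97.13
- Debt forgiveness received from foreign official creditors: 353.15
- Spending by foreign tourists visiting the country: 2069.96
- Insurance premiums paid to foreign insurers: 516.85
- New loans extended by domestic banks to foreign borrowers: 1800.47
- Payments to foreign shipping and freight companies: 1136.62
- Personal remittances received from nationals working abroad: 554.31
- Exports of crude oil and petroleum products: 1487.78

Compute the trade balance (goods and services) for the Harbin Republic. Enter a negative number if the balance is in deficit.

-4312.65

Goods: -1486.53 - 2735.13 + 1487.78 - 1547.72 = -4281.60
Services: -1136.62 - 1403.68 + 956.14 + 2069.96 - 516.85 = -31.05
Trade balance = -4281.60 + (-31.05) = -4312.65
(Excluded from the trade balance — primary income: interest received on holdings of foreign bonds 505.54; financial account: increase in resident deposits held at foreign banks 894.70, new loans extended by domestic banks to foreign borrowers 1800.47; secondary income: pension payments received by residents from foreign governments 334.85, contributions paid to international organisations 97.13, personal remittances received from nationals working abroad 554.31; capital account: debt forgiveness received from foreign official creditors 353.15.)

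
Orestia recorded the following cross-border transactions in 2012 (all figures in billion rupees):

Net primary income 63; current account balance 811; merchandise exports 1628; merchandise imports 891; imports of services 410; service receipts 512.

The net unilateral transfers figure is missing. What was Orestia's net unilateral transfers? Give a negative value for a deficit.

Current account = goods balance + services balance + net primary income + net secondary income
Sum of the known components = 902
Net unilateral transfers = CA - (known components) = 811 - 902 = -91

-91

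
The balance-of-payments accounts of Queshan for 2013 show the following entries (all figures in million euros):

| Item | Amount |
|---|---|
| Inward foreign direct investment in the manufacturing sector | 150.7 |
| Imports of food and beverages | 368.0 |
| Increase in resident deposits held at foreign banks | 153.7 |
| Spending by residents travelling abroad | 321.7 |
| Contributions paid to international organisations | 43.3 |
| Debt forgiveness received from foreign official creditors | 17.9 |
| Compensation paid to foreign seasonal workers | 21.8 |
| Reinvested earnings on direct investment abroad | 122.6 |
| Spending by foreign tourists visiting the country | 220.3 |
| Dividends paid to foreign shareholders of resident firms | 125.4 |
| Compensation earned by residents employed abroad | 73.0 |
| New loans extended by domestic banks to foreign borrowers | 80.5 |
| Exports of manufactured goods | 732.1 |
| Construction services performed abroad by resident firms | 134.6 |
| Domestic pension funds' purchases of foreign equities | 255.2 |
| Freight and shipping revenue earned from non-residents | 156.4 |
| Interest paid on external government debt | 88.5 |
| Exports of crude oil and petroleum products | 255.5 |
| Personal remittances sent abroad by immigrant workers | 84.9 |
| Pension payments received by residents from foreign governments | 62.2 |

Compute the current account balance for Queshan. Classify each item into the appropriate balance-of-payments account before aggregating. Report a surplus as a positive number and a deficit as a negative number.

703.1

Goods: 255.5 + 732.1 - 368.0 = 619.6
Services: 134.6 + 220.3 + 156.4 - 321.7 = 189.6
Primary income: -88.5 + 122.6 + 73.0 - 21.8 - 125.4 = -40.1
Secondary income: -43.3 - 84.9 + 62.2 = -66.0
Current account = 619.6 + 189.6 + (-40.1) + (-66.0) = 703.1
(Excluded from the current account — financial account: inward foreign direct investment in the manufacturing sector 150.7, increase in resident deposits held at foreign banks 153.7, new loans extended by domestic banks to foreign borrowers 80.5, domestic pension funds' purchases of foreign equities 255.2; capital account: debt forgiveness received from foreign official creditors 17.9.)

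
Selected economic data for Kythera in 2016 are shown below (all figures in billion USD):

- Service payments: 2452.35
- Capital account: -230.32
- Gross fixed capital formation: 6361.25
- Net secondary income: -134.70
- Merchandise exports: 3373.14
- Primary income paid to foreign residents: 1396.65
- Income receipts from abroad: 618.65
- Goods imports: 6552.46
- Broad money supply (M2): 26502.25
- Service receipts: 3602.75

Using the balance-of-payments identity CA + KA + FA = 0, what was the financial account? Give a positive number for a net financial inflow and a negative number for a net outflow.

Goods balance = 3373.14 - 6552.46 = -3179.32
Services balance = 3602.75 - 2452.35 = 1150.40
Trade balance (goods + services) = -3179.32 + 1150.40 = -2028.92
Net primary income = 618.65 - 1396.65 = -778.00
Net secondary income = -134.70
Current account = -2028.92 + (-778.00) + (-134.70) = -2941.62
Financial account = -(-2941.62 + (-230.32)) = 3171.94

3171.94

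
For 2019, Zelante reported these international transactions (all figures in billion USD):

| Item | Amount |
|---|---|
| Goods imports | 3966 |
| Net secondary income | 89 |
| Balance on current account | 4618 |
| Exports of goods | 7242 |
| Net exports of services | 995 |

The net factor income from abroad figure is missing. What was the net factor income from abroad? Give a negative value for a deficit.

Current account = goods balance + services balance + net primary income + net secondary income
Sum of the known components = 4360
Net factor income from abroad = CA - (known components) = 4618 - 4360 = 258

258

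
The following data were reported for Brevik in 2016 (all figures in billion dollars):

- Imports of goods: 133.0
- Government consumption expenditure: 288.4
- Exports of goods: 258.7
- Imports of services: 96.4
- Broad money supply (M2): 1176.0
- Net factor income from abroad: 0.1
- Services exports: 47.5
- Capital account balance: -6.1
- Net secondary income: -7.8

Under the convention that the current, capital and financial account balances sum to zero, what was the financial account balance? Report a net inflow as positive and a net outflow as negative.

-63.0

Goods balance = 258.7 - 133.0 = 125.7
Services balance = 47.5 - 96.4 = -48.9
Trade balance (goods + services) = 125.7 + (-48.9) = 76.8
Net primary income = 0.1
Net secondary income = -7.8
Current account = 76.8 + 0.1 + (-7.8) = 69.1
Financial account = -(69.1 + (-6.1)) = -63.0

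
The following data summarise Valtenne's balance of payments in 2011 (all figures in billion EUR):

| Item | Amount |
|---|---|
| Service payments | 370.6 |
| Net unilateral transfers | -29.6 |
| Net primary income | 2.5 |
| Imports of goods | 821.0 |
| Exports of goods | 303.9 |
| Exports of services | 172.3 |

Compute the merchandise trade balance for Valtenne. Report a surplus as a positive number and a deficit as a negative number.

-517.1

Goods balance = 303.9 - 821.0 = -517.1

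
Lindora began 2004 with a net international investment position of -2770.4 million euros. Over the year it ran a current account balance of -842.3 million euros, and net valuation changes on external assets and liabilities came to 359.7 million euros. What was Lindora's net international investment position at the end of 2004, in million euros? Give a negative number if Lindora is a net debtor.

-3253.0

Change in NIIP = current account + net valuation change = -842.3 + 359.7 = -482.6
End-of-year NIIP = -2770.4 + (-482.6) = -3253.0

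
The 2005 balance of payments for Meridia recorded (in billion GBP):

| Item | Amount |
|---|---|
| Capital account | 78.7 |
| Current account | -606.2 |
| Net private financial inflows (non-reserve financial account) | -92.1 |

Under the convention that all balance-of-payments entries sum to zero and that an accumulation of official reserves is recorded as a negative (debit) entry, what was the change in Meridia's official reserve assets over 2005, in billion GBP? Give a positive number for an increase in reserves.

Official reserve transactions balance = -((-606.2) + 78.7 + (-92.1)) = 619.6
An accumulation of reserves is recorded as a debit (negative entry), so the change in the stock of reserves is the negative of that balance.
Change in official reserves = -(619.6) = -619.6

-619.6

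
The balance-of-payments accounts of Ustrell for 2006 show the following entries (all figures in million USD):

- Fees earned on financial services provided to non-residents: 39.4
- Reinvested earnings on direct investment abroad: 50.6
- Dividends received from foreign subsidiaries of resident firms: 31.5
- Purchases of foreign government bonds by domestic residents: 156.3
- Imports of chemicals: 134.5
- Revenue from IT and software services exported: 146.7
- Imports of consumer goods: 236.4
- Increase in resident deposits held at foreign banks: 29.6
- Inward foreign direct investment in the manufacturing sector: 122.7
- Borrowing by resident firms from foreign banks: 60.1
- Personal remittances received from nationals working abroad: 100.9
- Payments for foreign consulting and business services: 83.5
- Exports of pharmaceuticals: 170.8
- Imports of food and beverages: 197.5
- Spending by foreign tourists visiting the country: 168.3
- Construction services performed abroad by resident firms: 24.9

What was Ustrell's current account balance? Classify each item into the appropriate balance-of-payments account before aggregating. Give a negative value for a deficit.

Goods: -236.4 - 197.5 - 134.5 + 170.8 = -397.6
Services: -83.5 + 146.7 + 39.4 + 168.3 + 24.9 = 295.8
Primary income: 50.6 + 31.5 = 82.1
Secondary income: 100.9
Current account = (-397.6) + 295.8 + 82.1 + 100.9 = 81.2
(Excluded from the current account — financial account: purchases of foreign government bonds by domestic residents 156.3, increase in resident deposits held at foreign banks 29.6, inward foreign direct investment in the manufacturing sector 122.7, borrowing by resident firms from foreign banks 60.1.)

81.2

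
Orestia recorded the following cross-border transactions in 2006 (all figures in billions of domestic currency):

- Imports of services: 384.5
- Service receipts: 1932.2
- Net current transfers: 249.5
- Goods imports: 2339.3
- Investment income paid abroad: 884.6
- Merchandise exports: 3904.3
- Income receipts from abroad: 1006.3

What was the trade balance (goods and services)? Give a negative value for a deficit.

Goods balance = 3904.3 - 2339.3 = 1565.0
Services balance = 1932.2 - 384.5 = 1547.7
Trade balance (goods + services) = 1565.0 + 1547.7 = 3112.7

3112.7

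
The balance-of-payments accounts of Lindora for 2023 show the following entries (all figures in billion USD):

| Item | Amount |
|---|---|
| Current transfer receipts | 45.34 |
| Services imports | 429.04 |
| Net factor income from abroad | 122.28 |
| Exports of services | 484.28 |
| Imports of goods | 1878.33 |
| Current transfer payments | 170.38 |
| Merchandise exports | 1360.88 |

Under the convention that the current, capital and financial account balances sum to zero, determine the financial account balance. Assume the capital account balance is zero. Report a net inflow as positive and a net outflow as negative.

464.97

Goods balance = 1360.88 - 1878.33 = -517.45
Services balance = 484.28 - 429.04 = 55.24
Trade balance (goods + services) = -517.45 + 55.24 = -462.21
Net primary income = 122.28
Net secondary income = 45.34 - 170.38 = -125.04
Current account = -462.21 + 122.28 + (-125.04) = -464.97
Financial account = -(-464.97) = 464.97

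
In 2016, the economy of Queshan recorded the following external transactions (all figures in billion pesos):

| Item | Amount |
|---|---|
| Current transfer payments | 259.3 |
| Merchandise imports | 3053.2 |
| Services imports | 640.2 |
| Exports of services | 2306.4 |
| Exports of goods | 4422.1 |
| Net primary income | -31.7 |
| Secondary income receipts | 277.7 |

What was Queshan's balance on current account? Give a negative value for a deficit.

3021.8

Goods balance = 4422.1 - 3053.2 = 1368.9
Services balance = 2306.4 - 640.2 = 1666.2
Trade balance (goods + services) = 1368.9 + 1666.2 = 3035.1
Net primary income = -31.7
Net secondary income = 277.7 - 259.3 = 18.4
Current account = 3035.1 + (-31.7) + 18.4 = 3021.8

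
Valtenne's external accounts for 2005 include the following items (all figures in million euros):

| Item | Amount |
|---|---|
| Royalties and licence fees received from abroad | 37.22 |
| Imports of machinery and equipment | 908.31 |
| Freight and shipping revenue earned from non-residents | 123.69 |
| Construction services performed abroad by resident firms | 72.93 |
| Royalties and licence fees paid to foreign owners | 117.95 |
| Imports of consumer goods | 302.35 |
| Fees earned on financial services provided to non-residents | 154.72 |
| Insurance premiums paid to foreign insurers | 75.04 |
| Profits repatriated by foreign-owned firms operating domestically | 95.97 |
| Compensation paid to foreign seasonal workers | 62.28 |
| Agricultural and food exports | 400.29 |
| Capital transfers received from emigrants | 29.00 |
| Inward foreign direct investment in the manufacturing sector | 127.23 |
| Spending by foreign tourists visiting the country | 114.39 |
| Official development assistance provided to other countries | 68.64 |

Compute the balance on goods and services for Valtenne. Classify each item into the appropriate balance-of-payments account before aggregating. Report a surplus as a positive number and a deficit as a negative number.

-500.41

Goods: -302.35 - 908.31 + 400.29 = -810.37
Services: 72.93 + 114.39 + 123.69 + 37.22 + 154.72 - 117.95 - 75.04 = 309.96
Trade balance = -810.37 + 309.96 = -500.41
(Excluded from the trade balance — primary income: profits repatriated by foreign-owned firms operating domestically 95.97, compensation paid to foreign seasonal workers 62.28; capital account: capital transfers received from emigrants 29.00; financial account: inward foreign direct investment in the manufacturing sector 127.23; secondary income: official development assistance provided to other countries 68.64.)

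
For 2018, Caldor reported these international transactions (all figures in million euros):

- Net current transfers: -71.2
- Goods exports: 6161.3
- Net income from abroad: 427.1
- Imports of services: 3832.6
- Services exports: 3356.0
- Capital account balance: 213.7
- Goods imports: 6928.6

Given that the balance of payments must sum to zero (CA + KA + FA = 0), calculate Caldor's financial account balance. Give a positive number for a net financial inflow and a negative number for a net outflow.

674.3

Goods balance = 6161.3 - 6928.6 = -767.3
Services balance = 3356.0 - 3832.6 = -476.6
Trade balance (goods + services) = -767.3 + (-476.6) = -1243.9
Net primary income = 427.1
Net secondary income = -71.2
Current account = -1243.9 + 427.1 + (-71.2) = -888.0
Financial account = -(-888.0 + 213.7) = 674.3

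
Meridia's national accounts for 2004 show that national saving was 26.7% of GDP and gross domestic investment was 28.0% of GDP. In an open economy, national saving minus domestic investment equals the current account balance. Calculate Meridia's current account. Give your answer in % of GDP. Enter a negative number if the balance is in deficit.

CA = S - I = 26.7 - 28.0 = -1.3

-1.3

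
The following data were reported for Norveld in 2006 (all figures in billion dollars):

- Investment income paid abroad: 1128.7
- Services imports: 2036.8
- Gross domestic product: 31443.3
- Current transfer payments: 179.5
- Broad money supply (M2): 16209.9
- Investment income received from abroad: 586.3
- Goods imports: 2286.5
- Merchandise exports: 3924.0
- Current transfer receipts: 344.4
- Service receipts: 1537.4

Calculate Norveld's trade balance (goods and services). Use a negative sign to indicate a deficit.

1138.1

Goods balance = 3924.0 - 2286.5 = 1637.5
Services balance = 1537.4 - 2036.8 = -499.4
Trade balance (goods + services) = 1637.5 + (-499.4) = 1138.1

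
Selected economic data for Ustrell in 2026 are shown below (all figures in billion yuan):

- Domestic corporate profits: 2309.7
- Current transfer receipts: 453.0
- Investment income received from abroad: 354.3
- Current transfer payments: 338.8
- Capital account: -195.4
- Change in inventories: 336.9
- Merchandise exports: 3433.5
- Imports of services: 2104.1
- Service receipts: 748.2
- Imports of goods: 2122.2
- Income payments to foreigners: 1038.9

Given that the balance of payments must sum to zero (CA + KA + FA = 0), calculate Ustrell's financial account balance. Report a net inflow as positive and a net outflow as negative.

810.4

Goods balance = 3433.5 - 2122.2 = 1311.3
Services balance = 748.2 - 2104.1 = -1355.9
Trade balance (goods + services) = 1311.3 + (-1355.9) = -44.6
Net primary income = 354.3 - 1038.9 = -684.6
Net secondary income = 453.0 - 338.8 = 114.2
Current account = -44.6 + (-684.6) + 114.2 = -615.0
Financial account = -(-615.0 + (-195.4)) = 810.4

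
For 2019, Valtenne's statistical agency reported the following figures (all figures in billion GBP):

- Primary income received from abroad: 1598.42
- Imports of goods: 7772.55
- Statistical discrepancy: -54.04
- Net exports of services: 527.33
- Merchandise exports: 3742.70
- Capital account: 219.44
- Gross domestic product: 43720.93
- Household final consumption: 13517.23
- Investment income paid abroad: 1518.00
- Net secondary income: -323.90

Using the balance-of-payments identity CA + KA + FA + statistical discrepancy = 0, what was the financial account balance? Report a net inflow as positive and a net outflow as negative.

3580.60

Goods balance = 3742.70 - 7772.55 = -4029.85
Services balance = 527.33
Trade balance (goods + services) = -4029.85 + 527.33 = -3502.52
Net primary income = 1598.42 - 1518.00 = 80.42
Net secondary income = -323.90
Current account = -3502.52 + 80.42 + (-323.90) = -3746.00
Financial account = -(-3746.00 + 219.44 + (-54.04)) = 3580.60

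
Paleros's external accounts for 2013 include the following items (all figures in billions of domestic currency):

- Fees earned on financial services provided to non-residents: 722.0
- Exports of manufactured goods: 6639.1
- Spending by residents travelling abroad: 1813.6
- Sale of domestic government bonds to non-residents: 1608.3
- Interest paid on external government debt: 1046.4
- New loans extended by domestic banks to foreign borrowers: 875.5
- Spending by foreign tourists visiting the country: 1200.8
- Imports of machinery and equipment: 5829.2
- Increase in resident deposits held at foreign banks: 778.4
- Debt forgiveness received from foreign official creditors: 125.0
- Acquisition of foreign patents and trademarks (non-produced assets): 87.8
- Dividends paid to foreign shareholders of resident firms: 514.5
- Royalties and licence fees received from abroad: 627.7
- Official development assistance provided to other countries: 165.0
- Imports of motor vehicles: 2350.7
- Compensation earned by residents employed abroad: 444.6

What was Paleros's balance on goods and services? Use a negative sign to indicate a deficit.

-803.9

Goods: -2350.7 - 5829.2 + 6639.1 = -1540.8
Services: 1200.8 - 1813.6 + 627.7 + 722.0 = 736.9
Trade balance = -1540.8 + 736.9 = -803.9
(Excluded from the trade balance — financial account: sale of domestic government bonds to non-residents 1608.3, new loans extended by domestic banks to foreign borrowers 875.5, increase in resident deposits held at foreign banks 778.4; primary income: interest paid on external government debt 1046.4, dividends paid to foreign shareholders of resident firms 514.5, compensation earned by residents employed abroad 444.6; capital account: debt forgiveness received from foreign official creditors 125.0, acquisition of foreign patents and trademarks (non-produced assets) 87.8; secondary income: official development assistance provided to other countries 165.0.)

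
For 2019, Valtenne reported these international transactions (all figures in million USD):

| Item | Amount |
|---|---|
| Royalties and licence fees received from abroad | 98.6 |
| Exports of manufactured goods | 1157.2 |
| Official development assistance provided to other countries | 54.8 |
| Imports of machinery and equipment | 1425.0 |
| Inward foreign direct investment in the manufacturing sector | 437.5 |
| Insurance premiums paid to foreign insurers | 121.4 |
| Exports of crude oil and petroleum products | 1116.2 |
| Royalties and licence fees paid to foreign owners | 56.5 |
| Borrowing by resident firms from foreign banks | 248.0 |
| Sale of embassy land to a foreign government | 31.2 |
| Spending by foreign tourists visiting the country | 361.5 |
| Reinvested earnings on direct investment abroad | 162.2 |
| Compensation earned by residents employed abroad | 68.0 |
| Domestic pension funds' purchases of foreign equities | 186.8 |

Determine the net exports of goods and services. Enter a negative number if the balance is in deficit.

1130.6

Goods: 1157.2 + 1116.2 - 1425.0 = 848.4
Services: 98.6 + 361.5 - 121.4 - 56.5 = 282.2
Trade balance = 848.4 + 282.2 = 1130.6
(Excluded from the trade balance — secondary income: official development assistance provided to other countries 54.8; financial account: inward foreign direct investment in the manufacturing sector 437.5, borrowing by resident firms from foreign banks 248.0, domestic pension funds' purchases of foreign equities 186.8; capital account: sale of embassy land to a foreign government 31.2; primary income: reinvested earnings on direct investment abroad 162.2, compensation earned by residents employed abroad 68.0.)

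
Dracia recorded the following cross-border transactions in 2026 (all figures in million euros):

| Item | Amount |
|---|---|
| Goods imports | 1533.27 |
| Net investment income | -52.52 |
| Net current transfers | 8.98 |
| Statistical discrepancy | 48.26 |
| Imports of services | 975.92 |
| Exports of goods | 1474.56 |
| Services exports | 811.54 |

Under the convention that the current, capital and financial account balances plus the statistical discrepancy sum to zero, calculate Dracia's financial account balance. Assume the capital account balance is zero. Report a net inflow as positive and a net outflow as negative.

218.37

Goods balance = 1474.56 - 1533.27 = -58.71
Services balance = 811.54 - 975.92 = -164.38
Trade balance (goods + services) = -58.71 + (-164.38) = -223.09
Net primary income = -52.52
Net secondary income = 8.98
Current account = -223.09 + (-52.52) + 8.98 = -266.63
Financial account = -(-266.63 + 48.26) = 218.37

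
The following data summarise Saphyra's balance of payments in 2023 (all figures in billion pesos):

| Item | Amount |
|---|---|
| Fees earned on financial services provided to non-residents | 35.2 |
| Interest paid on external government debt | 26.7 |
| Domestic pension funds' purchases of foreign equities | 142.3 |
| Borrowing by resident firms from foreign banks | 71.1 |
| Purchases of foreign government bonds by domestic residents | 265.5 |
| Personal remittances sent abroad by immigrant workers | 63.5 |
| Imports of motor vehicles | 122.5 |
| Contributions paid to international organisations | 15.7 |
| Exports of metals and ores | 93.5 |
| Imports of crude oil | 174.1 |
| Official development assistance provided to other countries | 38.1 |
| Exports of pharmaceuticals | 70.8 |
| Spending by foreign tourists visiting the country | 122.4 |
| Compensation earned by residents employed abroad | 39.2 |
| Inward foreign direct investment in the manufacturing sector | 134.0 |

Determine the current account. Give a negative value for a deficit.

Goods: -122.5 + 93.5 - 174.1 + 70.8 = -132.3
Services: 122.4 + 35.2 = 157.6
Primary income: 39.2 - 26.7 = 12.5
Secondary income: -38.1 - 63.5 - 15.7 = -117.3
Current account = (-132.3) + 157.6 + 12.5 + (-117.3) = -79.5
(Excluded from the current account — financial account: domestic pension funds' purchases of foreign equities 142.3, borrowing by resident firms from foreign banks 71.1, purchases of foreign government bonds by domestic residents 265.5, inward foreign direct investment in the manufacturing sector 134.0.)

-79.5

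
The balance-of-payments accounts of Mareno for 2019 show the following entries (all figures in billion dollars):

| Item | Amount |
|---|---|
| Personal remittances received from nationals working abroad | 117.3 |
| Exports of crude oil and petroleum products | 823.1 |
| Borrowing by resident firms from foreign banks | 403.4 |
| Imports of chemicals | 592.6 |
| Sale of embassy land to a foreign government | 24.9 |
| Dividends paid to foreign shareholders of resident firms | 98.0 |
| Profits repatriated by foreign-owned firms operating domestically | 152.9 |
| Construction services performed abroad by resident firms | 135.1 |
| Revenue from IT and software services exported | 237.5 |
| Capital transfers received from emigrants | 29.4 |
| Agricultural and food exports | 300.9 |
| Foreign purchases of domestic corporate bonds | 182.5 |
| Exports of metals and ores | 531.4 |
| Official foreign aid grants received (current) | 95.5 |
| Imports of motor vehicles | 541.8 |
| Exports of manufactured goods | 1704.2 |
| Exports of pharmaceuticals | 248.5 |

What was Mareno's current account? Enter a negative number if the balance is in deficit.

Goods: 300.9 - 541.8 - 592.6 + 1704.2 + 248.5 + 531.4 + 823.1 = 2473.7
Services: 135.1 + 237.5 = 372.6
Primary income: -152.9 - 98.0 = -250.9
Secondary income: 117.3 + 95.5 = 212.8
Current account = 2473.7 + 372.6 + (-250.9) + 212.8 = 2808.2
(Excluded from the current account — financial account: borrowing by resident firms from foreign banks 403.4, foreign purchases of domestic corporate bonds 182.5; capital account: sale of embassy land to a foreign government 24.9, capital transfers received from emigrants 29.4.)

2808.2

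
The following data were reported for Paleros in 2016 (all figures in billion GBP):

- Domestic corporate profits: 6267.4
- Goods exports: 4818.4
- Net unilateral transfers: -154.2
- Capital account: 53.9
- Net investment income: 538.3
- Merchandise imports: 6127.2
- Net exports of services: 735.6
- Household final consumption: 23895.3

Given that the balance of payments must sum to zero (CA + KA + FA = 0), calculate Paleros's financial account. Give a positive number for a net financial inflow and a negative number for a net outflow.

135.2

Goods balance = 4818.4 - 6127.2 = -1308.8
Services balance = 735.6
Trade balance (goods + services) = -1308.8 + 735.6 = -573.2
Net primary income = 538.3
Net secondary income = -154.2
Current account = -573.2 + 538.3 + (-154.2) = -189.1
Financial account = -(-189.1 + 53.9) = 135.2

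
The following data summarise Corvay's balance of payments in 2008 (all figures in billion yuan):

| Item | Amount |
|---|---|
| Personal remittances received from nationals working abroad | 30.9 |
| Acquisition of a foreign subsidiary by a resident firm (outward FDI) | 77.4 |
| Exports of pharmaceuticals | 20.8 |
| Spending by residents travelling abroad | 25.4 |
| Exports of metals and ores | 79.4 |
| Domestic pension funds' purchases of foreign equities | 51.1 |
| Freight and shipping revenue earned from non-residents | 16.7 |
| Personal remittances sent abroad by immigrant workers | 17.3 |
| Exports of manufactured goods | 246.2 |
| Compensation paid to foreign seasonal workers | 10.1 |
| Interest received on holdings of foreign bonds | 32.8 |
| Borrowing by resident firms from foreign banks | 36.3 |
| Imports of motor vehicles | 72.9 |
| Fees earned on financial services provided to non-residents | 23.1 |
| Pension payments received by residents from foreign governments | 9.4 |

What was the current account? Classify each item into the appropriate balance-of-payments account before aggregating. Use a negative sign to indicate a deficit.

333.6

Goods: 246.2 + 20.8 + 79.4 - 72.9 = 273.5
Services: -25.4 + 23.1 + 16.7 = 14.4
Primary income: -10.1 + 32.8 = 22.7
Secondary income: -17.3 + 30.9 + 9.4 = 23.0
Current account = 273.5 + 14.4 + 22.7 + 23.0 = 333.6
(Excluded from the current account — financial account: acquisition of a foreign subsidiary by a resident firm (outward FDI) 77.4, domestic pension funds' purchases of foreign equities 51.1, borrowing by resident firms from foreign banks 36.3.)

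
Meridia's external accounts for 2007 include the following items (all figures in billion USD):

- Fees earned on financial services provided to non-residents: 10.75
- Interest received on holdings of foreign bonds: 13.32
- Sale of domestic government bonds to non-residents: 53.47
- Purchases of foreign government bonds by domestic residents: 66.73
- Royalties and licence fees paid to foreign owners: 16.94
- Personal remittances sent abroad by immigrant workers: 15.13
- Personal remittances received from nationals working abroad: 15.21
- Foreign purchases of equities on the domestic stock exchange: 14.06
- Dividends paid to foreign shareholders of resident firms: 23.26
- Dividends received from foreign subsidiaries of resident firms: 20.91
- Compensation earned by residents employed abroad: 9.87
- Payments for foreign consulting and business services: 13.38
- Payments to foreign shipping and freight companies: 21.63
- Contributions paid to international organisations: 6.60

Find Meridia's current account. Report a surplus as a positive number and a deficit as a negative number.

-26.88

Services: -21.63 - 16.94 + 10.75 - 13.38 = -41.20
Primary income: 13.32 + 9.87 + 20.91 - 23.26 = 20.84
Secondary income: -6.60 + 15.21 - 15.13 = -6.52
Current account = (-41.20) + 20.84 + (-6.52) = -26.88
(Excluded from the current account — financial account: sale of domestic government bonds to non-residents 53.47, purchases of foreign government bonds by domestic residents 66.73, foreign purchases of equities on the domestic stock exchange 14.06.)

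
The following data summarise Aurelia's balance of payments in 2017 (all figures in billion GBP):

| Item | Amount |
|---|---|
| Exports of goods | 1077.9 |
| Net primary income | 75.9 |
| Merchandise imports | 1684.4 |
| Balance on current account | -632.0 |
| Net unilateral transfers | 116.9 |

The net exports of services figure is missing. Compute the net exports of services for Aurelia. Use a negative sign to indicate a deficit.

Current account = goods balance + services balance + net primary income + net secondary income
Sum of the known components = -413.7
Net exports of services = CA - (known components) = -632.0 - (-413.7) = -218.3

-218.3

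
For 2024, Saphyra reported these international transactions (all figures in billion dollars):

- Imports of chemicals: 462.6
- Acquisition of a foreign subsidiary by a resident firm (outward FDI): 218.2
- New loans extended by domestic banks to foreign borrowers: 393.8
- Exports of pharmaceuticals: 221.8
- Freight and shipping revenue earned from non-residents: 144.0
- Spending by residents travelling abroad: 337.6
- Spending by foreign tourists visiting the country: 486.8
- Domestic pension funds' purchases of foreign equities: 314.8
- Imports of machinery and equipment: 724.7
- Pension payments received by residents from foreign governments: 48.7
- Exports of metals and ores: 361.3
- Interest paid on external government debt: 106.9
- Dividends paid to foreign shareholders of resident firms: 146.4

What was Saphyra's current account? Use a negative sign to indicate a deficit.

-515.6

Goods: 361.3 - 462.6 - 724.7 + 221.8 = -604.2
Services: -337.6 + 486.8 + 144.0 = 293.2
Primary income: -106.9 - 146.4 = -253.3
Secondary income: 48.7
Current account = (-604.2) + 293.2 + (-253.3) + 48.7 = -515.6
(Excluded from the current account — financial account: acquisition of a foreign subsidiary by a resident firm (outward FDI) 218.2, new loans extended by domestic banks to foreign borrowers 393.8, domestic pension funds' purchases of foreign equities 314.8.)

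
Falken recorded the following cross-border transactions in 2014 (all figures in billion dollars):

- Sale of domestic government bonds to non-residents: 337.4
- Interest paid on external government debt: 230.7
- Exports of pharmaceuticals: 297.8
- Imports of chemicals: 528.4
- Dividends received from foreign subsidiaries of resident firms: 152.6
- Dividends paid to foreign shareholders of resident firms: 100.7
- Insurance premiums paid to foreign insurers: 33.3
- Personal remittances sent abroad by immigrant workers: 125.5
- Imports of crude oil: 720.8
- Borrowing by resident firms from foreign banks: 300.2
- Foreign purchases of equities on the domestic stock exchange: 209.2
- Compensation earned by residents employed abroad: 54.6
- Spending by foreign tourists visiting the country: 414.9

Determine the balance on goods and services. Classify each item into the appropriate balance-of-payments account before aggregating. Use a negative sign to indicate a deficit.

Goods: -528.4 + 297.8 - 720.8 = -951.4
Services: 414.9 - 33.3 = 381.6
Trade balance = -951.4 + 381.6 = -569.8
(Excluded from the trade balance — financial account: sale of domestic government bonds to non-residents 337.4, borrowing by resident firms from foreign banks 300.2, foreign purchases of equities on the domestic stock exchange 209.2; primary income: interest paid on external government debt 230.7, dividends received from foreign subsidiaries of resident firms 152.6, dividends paid to foreign shareholders of resident firms 100.7, compensation earned by residents employed abroad 54.6; secondary income: personal remittances sent abroad by immigrant workers 125.5.)

-569.8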